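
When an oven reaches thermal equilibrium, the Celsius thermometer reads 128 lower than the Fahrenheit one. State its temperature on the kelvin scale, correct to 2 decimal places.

Let x be the Fahrenheit reading; then the Celsius reading is 5/9·x - 17.7778.
(5/9·x - 17.7778) - x = -128  ⇒  (-4/9)·x = -110.222  ⇒  x = 248.0000°F.
In Celsius: (248 - 32) × 5/9 = 120.0000°C.
In kelvin: 120.0000 + 273.15 = 393.15 K.

393.15 K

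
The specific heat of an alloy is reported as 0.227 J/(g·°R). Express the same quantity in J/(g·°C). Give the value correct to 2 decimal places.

The quantity depends on a temperature interval, so only the ratio of degree sizes applies; the offset between the scales is irrelevant.
A change of 1°C is a change of 1.8°R, so per °C the value is 0.227 × 1.8 = 0.41.

0.41 J/(g·°C)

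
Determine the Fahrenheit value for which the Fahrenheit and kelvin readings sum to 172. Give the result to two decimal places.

-53.60°F

Let F be the Fahrenheit reading. The kelvin reading is K = 5/9·F + 255.372.
Require F + K = 172: (14/9)·F + 255.372 = 172.
F = (172 - 255.372) / (14/9) = -53.60.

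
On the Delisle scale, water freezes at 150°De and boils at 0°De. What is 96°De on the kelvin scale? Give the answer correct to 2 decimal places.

309.15 K

Linear interpolation between the fixed points: C = (96 - 150) × 100 / (0 - 150) = 36.0000°C.
Then 36.0000 + 273.15 = 309.15 K.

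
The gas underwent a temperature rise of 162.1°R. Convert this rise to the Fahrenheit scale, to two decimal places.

162.10°F

Rankine and Fahrenheit degrees are the same size, so the interval is unchanged: 162.10.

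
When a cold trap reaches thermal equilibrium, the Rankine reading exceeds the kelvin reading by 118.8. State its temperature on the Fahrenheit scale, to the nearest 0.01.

Let x be the Rankine reading; then the kelvin reading is 5/9·x.
(5/9·x) - x = -118.8  ⇒  (-4/9)·x = -118.8  ⇒  x = 267.3000°R.
In Celsius: (267.3 - 491.67) × 5/9 = -124.6500°C.
In Fahrenheit: -124.6500 × 1.8 + 32 = -192.37°F.

-192.37°F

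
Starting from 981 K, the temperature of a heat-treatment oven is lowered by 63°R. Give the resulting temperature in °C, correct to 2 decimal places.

Initial temperature in Celsius: 981 - 273.15 = 707.8500°C.
The 63°R change is an interval, so only the factor 5/9 applies: -63 × 5/9 = -35.0000°C.
Final Celsius temperature: 707.8500 - 35.0000 = 672.8500°C.

672.85°C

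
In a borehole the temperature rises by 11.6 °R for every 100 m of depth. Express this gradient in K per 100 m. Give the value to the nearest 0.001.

Since only a temperature interval is involved, the additive offset between the scales drops out.
A change of 1°R is a change of 5/9 K, so 11.6 × 5/9 = 6.444.

6.444 K/100 m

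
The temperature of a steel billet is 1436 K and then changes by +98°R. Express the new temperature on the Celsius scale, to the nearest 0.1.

1217.3°C

Initial temperature in Celsius: 1436 - 273.15 = 1162.8500°C.
The 98°R change is an interval, so only the factor 5/9 applies: +98 × 5/9 = +54.4444°C.
Final Celsius temperature: 1162.8500 + 54.4444 = 1217.2944°C.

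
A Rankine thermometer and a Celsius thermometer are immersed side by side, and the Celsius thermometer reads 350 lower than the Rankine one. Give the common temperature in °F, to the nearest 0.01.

Let x be the Rankine reading; then the Celsius reading is 5/9·x - 273.15.
(5/9·x - 273.15) - x = -350  ⇒  (-4/9)·x = -76.85  ⇒  x = 172.9125°R.
In Celsius: (172.9125 - 491.67) × 5/9 = -177.0875°C.
In Fahrenheit: -177.0875 × 1.8 + 32 = -286.76°F.

-286.76°F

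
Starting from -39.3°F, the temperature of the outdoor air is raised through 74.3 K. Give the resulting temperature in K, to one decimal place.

Initial temperature in Celsius: (-39.3 - 32) × 5/9 = -39.6111°C.
The 74.3 K change is an interval; Kelvin and Celsius degrees are the same size, so ΔC = +74.3°C.
Final Celsius temperature: -39.6111 + 74.3000 = 34.6889°C.
In kelvin: 34.6889 + 273.15 = 307.8 K.

307.8 K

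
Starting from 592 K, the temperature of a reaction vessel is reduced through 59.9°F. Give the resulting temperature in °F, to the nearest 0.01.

546.03°F

Initial temperature in Celsius: 592 - 273.15 = 318.8500°C.
The 59.9°F change is an interval, so only the factor 5/9 applies: -59.9 × 5/9 = -33.2778°C.
Final Celsius temperature: 318.8500 - 33.2778 = 285.5722°C.
In Fahrenheit: 285.5722 × 1.8 + 32 = 546.03°F.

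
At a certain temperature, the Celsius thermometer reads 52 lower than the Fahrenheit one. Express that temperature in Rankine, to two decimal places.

Let x be the Fahrenheit reading; then the Celsius reading is 5/9·x - 17.7778.
(5/9·x - 17.7778) - x = -52  ⇒  (-4/9)·x = -34.2222  ⇒  x = 77.0000°F.
In Celsius: (77 - 32) × 5/9 = 25.0000°C.
In Rankine: 25.0000 × 1.8 + 491.67 = 536.67°R.

536.67°R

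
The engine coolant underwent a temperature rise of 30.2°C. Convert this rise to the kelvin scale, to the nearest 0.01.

30.20 K

Celsius and kelvin degrees are the same size, so the interval is unchanged: 30.20.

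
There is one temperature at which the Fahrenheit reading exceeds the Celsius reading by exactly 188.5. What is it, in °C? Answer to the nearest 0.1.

Let C be the Celsius reading. The Fahrenheit reading is F = 1.8·C + 32.
Require F - C = 188.5: (0.8)·C + 32 = 188.5.
C = (188.5 - 32) / (0.8) = 195.6.

195.6°C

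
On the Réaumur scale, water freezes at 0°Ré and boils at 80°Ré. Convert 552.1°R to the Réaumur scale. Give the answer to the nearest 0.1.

First in Celsius: (552.1 - 491.67) × 5/9 = 33.5722°C.
Linearly onto the Réaumur scale: 0 + (33.5722 / 100) × (80 - 0) = 26.9°Ré.

26.9°Ré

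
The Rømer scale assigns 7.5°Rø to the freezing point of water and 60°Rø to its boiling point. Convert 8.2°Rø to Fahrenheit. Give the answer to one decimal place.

34.4°F

Linear interpolation between the fixed points: C = (8.2 - 7.5) × 100 / (60 - 7.5) = 1.3333°C.
Then 1.3333 × 1.8 + 32 = 34.4°F.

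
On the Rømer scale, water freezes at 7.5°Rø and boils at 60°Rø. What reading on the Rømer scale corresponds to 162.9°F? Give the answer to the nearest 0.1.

45.7°Rø

First in Celsius: (162.9 - 32) × 5/9 = 72.7222°C.
Linearly onto the Rømer scale: 7.5 + (72.7222 / 100) × (60 - 7.5) = 45.7°Rø.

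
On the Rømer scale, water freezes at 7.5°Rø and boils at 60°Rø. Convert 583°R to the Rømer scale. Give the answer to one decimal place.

34.1°Rø

First in Celsius: (583 - 491.67) × 5/9 = 50.7389°C.
Linearly onto the Rømer scale: 7.5 + (50.7389 / 100) × (60 - 7.5) = 34.1°Rø.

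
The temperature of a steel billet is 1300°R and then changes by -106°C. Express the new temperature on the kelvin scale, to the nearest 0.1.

616.2 K

Initial temperature in Celsius: (1300 - 491.67) × 5/9 = 449.0722°C.
Final Celsius temperature: 449.0722 - 106.0000 = 343.0722°C.
In kelvin: 343.0722 + 273.15 = 616.2 K.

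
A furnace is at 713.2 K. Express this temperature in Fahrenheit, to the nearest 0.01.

824.09°F

In Celsius: 713.2 - 273.15 = 440.0500°C.
In Fahrenheit: 440.0500 × 1.8 + 32 = 824.09°F.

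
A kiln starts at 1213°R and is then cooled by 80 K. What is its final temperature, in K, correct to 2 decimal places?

Initial temperature in Celsius: (1213 - 491.67) × 5/9 = 400.7389°C.
The 80 K change is an interval; Kelvin and Celsius degrees are the same size, so ΔC = -80°C.
Final Celsius temperature: 400.7389 - 80.0000 = 320.7389°C.
In kelvin: 320.7389 + 273.15 = 593.89 K.

593.89 K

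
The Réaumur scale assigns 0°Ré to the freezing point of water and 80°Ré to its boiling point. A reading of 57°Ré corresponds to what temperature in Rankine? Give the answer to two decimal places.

619.92°R

Linear interpolation between the fixed points: C = (57 - 0) × 100 / (80 - 0) = 71.2500°C.
Then 71.2500 × 1.8 + 491.67 = 619.92°R.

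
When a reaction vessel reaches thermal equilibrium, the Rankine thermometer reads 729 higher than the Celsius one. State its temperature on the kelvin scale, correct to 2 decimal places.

Let x be the Celsius reading; then the Rankine reading is 1.8·x + 491.67.
(1.8·x + 491.67) - x = 729  ⇒  (0.8)·x = 237.33  ⇒  x = 296.6625°C.
In kelvin: 296.6625 + 273.15 = 569.81 K.

569.81 K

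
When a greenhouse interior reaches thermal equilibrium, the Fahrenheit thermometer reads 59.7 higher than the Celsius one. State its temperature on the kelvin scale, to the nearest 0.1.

Let x be the Celsius reading; then the Fahrenheit reading is 1.8·x + 32.
(1.8·x + 32) - x = 59.7  ⇒  (0.8)·x = 27.7  ⇒  x = 34.6250°C.
In kelvin: 34.6250 + 273.15 = 307.8 K.

307.8 K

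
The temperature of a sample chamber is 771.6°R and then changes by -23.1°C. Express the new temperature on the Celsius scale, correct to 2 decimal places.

132.42°C

Initial temperature in Celsius: (771.6 - 491.67) × 5/9 = 155.5167°C.
Final Celsius temperature: 155.5167 - 23.1000 = 132.4167°C.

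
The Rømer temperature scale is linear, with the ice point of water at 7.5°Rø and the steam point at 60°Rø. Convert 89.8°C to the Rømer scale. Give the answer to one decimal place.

Linearly onto the Rømer scale: 7.5 + (89.8000 / 100) × (60 - 7.5) = 54.6°Rø.

54.6°Rø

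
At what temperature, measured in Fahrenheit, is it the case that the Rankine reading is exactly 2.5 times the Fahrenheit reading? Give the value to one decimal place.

Let F be the Fahrenheit reading. The Rankine reading is R = 1·F + 459.67.
Require R = 2.5·F: 1·F + 459.67 = 2.5·F.
(-1.5)·F = -459.67  ⇒  F = 306.4.

306.4°F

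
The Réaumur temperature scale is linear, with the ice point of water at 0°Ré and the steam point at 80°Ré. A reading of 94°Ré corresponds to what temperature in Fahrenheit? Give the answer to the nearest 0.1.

243.5°F

Linear interpolation between the fixed points: C = (94 - 0) × 100 / (80 - 0) = 117.5000°C.
Then 117.5000 × 1.8 + 32 = 243.5°F.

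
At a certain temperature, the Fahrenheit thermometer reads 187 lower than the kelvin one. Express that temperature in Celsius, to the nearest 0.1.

Let x be the kelvin reading; then the Fahrenheit reading is 1.8·x - 459.67.
(1.8·x - 459.67) - x = -187  ⇒  (0.8)·x = 272.67  ⇒  x = 340.8375 K.
In Celsius: 340.8375 - 273.15 = 67.7°C.

67.7°C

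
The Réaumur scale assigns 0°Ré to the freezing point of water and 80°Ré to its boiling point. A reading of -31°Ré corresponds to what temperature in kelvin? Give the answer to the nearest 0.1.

234.4 K

Linear interpolation between the fixed points: C = (-31 - 0) × 100 / (80 - 0) = -38.7500°C.
Then -38.7500 + 273.15 = 234.4 K.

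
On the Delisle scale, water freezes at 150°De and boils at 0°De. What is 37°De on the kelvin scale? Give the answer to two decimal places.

Linear interpolation between the fixed points: C = (37 - 150) × 100 / (0 - 150) = 75.3333°C.
Then 75.3333 + 273.15 = 348.48 K.

348.48 K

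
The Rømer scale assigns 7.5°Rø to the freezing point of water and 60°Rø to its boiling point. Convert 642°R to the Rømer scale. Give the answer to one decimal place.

51.3°Rø

First in Celsius: (642 - 491.67) × 5/9 = 83.5167°C.
Linearly onto the Rømer scale: 7.5 + (83.5167 / 100) × (60 - 7.5) = 51.3°Rø.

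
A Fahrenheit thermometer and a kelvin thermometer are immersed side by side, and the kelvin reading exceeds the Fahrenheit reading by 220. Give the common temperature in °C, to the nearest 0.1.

26.4°C

Let x be the Fahrenheit reading; then the kelvin reading is 5/9·x + 255.372.
(5/9·x + 255.372) - x = 220  ⇒  (-4/9)·x = -35.3722  ⇒  x = 79.5875°F.
In Celsius: (79.5875 - 32) × 5/9 = 26.4°C.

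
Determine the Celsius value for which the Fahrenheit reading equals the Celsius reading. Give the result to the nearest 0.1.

Let C be the Celsius reading. The Fahrenheit reading is F = 1.8·C + 32.
Set F = C: 1.8·C + 32 = C.
(0.8)·C = -32  ⇒  C = -40.0.

-40.0°C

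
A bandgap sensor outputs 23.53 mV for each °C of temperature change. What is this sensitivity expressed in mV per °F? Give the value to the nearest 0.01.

The quantity depends on a temperature interval, so only the ratio of degree sizes applies; the offset between the scales is irrelevant.
A change of 1°F is a change of 5/9°C, so per °F the value is 23.53 × 5/9 = 13.07.

13.07 mV per °F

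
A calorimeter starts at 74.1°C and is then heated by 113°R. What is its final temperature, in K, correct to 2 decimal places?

The 113°R change is an interval, so only the factor 5/9 applies: +113 × 5/9 = +62.7778°C.
Final Celsius temperature: 74.1000 + 62.7778 = 136.8778°C.
In kelvin: 136.8778 + 273.15 = 410.03 K.

410.03 K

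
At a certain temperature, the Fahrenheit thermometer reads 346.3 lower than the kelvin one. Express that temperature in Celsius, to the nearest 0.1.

Let x be the kelvin reading; then the Fahrenheit reading is 1.8·x - 459.67.
(1.8·x - 459.67) - x = -346.3  ⇒  (0.8)·x = 113.37  ⇒  x = 141.7125 K.
In Celsius: 141.7125 - 273.15 = -131.4°C.

-131.4°C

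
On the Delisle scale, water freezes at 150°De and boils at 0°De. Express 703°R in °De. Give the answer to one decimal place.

First in Celsius: (703 - 491.67) × 5/9 = 117.4056°C.
Linearly onto the Delisle scale: 150 + (117.4056 / 100) × (0 - 150) = -26.1°De.

-26.1°De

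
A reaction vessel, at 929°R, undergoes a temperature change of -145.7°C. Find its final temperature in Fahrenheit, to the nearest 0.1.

Initial temperature in Celsius: (929 - 491.67) × 5/9 = 242.9611°C.
Final Celsius temperature: 242.9611 - 145.7000 = 97.2611°C.
In Fahrenheit: 97.2611 × 1.8 + 32 = 207.1°F.

207.1°F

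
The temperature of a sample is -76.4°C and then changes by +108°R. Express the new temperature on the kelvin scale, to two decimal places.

256.75 K

The 108°R change is an interval, so only the factor 5/9 applies: +108 × 5/9 = +60.0000°C.
Final Celsius temperature: -76.4000 + 60.0000 = -16.4000°C.
In kelvin: -16.4000 + 273.15 = 256.75 K.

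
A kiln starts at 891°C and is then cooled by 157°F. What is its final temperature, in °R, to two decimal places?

1938.47°R

The 157°F change is an interval, so only the factor 5/9 applies: -157 × 5/9 = -87.2222°C.
Final Celsius temperature: 891.0000 - 87.2222 = 803.7778°C.
In Rankine: 803.7778 × 1.8 + 491.67 = 1938.47°R.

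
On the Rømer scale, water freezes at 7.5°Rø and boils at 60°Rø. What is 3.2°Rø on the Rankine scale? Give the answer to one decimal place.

476.9°R

Linear interpolation between the fixed points: C = (3.2 - 7.5) × 100 / (60 - 7.5) = -8.1905°C.
Then -8.1905 × 1.8 + 491.67 = 476.9°R.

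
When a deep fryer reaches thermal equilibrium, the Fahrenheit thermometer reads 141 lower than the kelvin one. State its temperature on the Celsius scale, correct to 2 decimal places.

125.19°C

Let x be the kelvin reading; then the Fahrenheit reading is 1.8·x - 459.67.
(1.8·x - 459.67) - x = -141  ⇒  (0.8)·x = 318.67  ⇒  x = 398.3375 K.
In Celsius: 398.3375 - 273.15 = 125.19°C.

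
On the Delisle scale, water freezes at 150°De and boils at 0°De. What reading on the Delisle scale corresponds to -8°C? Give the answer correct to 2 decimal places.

Linearly onto the Delisle scale: 150 + (-8.0000 / 100) × (0 - 150) = 162.00°De.

162.00°De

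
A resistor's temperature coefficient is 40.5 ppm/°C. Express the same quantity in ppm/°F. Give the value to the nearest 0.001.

22.500 ppm/°F

The quantity depends on a temperature interval, so only the ratio of degree sizes applies; the offset between the scales is irrelevant.
A change of 1°F is a change of 5/9°C, so per °F the value is 40.5 × 5/9 = 22.500.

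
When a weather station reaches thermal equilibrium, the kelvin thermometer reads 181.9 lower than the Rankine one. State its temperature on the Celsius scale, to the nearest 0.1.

Let x be the Rankine reading; then the kelvin reading is 5/9·x.
(5/9·x) - x = -181.9  ⇒  (-4/9)·x = -181.9  ⇒  x = 409.2750°R.
In Celsius: (409.275 - 491.67) × 5/9 = -45.8°C.

-45.8°C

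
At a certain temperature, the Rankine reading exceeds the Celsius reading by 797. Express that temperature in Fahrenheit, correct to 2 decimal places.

718.99°F

Let x be the Celsius reading; then the Rankine reading is 1.8·x + 491.67.
(1.8·x + 491.67) - x = 797  ⇒  (0.8)·x = 305.33  ⇒  x = 381.6625°C.
In Fahrenheit: 381.6625 × 1.8 + 32 = 718.99°F.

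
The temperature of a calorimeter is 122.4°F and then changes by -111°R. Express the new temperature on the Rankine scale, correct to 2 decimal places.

471.07°R

Initial temperature in Celsius: (122.4 - 32) × 5/9 = 50.2222°C.
The 111°R change is an interval, so only the factor 5/9 applies: -111 × 5/9 = -61.6667°C.
Final Celsius temperature: 50.2222 - 61.6667 = -11.4444°C.
In Rankine: -11.4444 × 1.8 + 491.67 = 471.07°R.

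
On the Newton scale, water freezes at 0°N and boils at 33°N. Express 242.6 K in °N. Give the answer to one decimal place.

First in Celsius: 242.6 - 273.15 = -30.5500°C.
Linearly onto the Newton scale: 0 + (-30.5500 / 100) × (33 - 0) = -10.1°N.

-10.1°N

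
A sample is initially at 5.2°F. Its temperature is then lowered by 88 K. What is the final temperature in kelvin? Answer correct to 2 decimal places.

170.26 K

Initial temperature in Celsius: (5.2 - 32) × 5/9 = -14.8889°C.
The 88 K change is an interval; Kelvin and Celsius degrees are the same size, so ΔC = -88°C.
Final Celsius temperature: -14.8889 - 88.0000 = -102.8889°C.
In kelvin: -102.8889 + 273.15 = 170.26 K.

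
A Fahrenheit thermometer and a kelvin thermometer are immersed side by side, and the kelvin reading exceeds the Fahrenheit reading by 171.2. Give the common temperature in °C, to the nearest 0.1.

87.4°C

Let x be the Fahrenheit reading; then the kelvin reading is 5/9·x + 255.372.
(5/9·x + 255.372) - x = 171.2  ⇒  (-4/9)·x = -84.1722  ⇒  x = 189.3875°F.
In Celsius: (189.3875 - 32) × 5/9 = 87.4°C.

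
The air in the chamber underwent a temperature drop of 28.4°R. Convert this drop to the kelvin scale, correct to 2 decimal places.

Only the scale ratio 5/9 matters for a change in temperature.
28.4 × 5/9 = 15.78.

15.78 K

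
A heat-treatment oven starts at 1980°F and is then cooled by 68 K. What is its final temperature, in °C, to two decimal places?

1014.22°C

Initial temperature in Celsius: (1980 - 32) × 5/9 = 1082.2222°C.
The 68 K change is an interval; Kelvin and Celsius degrees are the same size, so ΔC = -68°C.
Final Celsius temperature: 1082.2222 - 68.0000 = 1014.2222°C.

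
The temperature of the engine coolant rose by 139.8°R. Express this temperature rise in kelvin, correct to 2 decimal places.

An interval of 1°R corresponds to 5/9 K.
139.8 × 5/9 = 77.67.

77.67 K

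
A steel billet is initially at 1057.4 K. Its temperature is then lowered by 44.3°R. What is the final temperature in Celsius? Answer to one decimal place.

Initial temperature in Celsius: 1057.4 - 273.15 = 784.2500°C.
The 44.3°R change is an interval, so only the factor 5/9 applies: -44.3 × 5/9 = -24.6111°C.
Final Celsius temperature: 784.2500 - 24.6111 = 759.6389°C.

759.6°C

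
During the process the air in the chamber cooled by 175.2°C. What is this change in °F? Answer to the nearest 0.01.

315.36°F

For a temperature interval the offset drops out; only the factor 1.8 applies.
175.2 × 1.8 = 315.36.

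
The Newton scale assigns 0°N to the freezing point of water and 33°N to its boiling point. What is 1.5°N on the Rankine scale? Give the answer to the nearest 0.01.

Linear interpolation between the fixed points: C = (1.5 - 0) × 100 / (33 - 0) = 4.5455°C.
Then 4.5455 × 1.8 + 491.67 = 499.85°R.

499.85°R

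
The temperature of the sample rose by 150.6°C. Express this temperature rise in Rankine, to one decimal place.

An interval of 1°C corresponds to 1.8°R.
150.6 × 1.8 = 271.1.

271.1°R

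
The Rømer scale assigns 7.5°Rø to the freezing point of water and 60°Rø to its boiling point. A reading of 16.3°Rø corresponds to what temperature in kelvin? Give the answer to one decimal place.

Linear interpolation between the fixed points: C = (16.3 - 7.5) × 100 / (60 - 7.5) = 16.7619°C.
Then 16.7619 + 273.15 = 289.9 K.

289.9 K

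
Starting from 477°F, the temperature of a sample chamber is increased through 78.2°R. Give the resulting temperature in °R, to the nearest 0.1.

1014.9°R

Initial temperature in Celsius: (477 - 32) × 5/9 = 247.2222°C.
The 78.2°R change is an interval, so only the factor 5/9 applies: +78.2 × 5/9 = +43.4444°C.
Final Celsius temperature: 247.2222 + 43.4444 = 290.6667°C.
In Rankine: 290.6667 × 1.8 + 491.67 = 1014.9°R.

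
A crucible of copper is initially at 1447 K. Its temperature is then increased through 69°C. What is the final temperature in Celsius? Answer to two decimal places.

Initial temperature in Celsius: 1447 - 273.15 = 1173.8500°C.
Final Celsius temperature: 1173.8500 + 69.0000 = 1242.8500°C.

1242.85°C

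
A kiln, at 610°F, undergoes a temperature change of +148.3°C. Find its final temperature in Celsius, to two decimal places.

469.41°C

Initial temperature in Celsius: (610 - 32) × 5/9 = 321.1111°C.
Final Celsius temperature: 321.1111 + 148.3000 = 469.4111°C.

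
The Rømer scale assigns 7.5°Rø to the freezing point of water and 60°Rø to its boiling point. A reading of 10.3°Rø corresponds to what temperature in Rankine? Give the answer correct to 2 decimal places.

Linear interpolation between the fixed points: C = (10.3 - 7.5) × 100 / (60 - 7.5) = 5.3333°C.
Then 5.3333 × 1.8 + 491.67 = 501.27°R.

501.27°R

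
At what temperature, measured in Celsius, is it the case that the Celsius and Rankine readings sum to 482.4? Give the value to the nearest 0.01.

Let C be the Celsius reading. The Rankine reading is R = 1.8·C + 491.67.
Require C + R = 482.4: (2.8)·C + 491.67 = 482.4.
C = (482.4 - 491.67) / (2.8) = -3.31.

-3.31°C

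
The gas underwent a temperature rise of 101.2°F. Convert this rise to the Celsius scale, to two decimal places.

For a temperature interval the offset drops out; only the factor 5/9 applies.
101.2 × 5/9 = 56.22.

56.22°C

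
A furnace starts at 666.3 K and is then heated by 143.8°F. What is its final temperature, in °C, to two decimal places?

473.04°C

Initial temperature in Celsius: 666.3 - 273.15 = 393.1500°C.
The 143.8°F change is an interval, so only the factor 5/9 applies: +143.8 × 5/9 = +79.8889°C.
Final Celsius temperature: 393.1500 + 79.8889 = 473.0389°C.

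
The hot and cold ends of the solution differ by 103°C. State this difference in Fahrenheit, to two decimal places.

An interval of 1°C corresponds to 1.8°F.
103 × 1.8 = 185.40.

185.40°F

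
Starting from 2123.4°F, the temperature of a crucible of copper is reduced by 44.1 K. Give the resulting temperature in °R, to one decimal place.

2503.7°R

Initial temperature in Celsius: (2123.4 - 32) × 5/9 = 1161.8889°C.
The 44.1 K change is an interval; Kelvin and Celsius degrees are the same size, so ΔC = -44.1°C.
Final Celsius temperature: 1161.8889 - 44.1000 = 1117.7889°C.
In Rankine: 1117.7889 × 1.8 + 491.67 = 2503.7°R.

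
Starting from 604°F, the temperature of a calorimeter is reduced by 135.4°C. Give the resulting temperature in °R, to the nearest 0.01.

819.95°R

Initial temperature in Celsius: (604 - 32) × 5/9 = 317.7778°C.
Final Celsius temperature: 317.7778 - 135.4000 = 182.3778°C.
In Rankine: 182.3778 × 1.8 + 491.67 = 819.95°R.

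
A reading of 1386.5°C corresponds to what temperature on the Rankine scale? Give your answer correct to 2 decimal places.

2987.37°R

In Rankine: 1386.5000 × 1.8 + 491.67 = 2987.37°R.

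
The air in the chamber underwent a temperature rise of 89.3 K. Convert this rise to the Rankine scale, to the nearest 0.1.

160.7°R

For a temperature interval the offset drops out; only the factor 1.8 applies.
89.3 × 1.8 = 160.7.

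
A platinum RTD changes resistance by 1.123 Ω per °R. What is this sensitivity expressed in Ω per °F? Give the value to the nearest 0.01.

The quantity depends on a temperature interval, so only the ratio of degree sizes applies; the offset between the scales is irrelevant.
A change of 1°F is a change of 1°R, so per °F the value is 1.123 × 1 = 1.12.

1.12 Ω per °F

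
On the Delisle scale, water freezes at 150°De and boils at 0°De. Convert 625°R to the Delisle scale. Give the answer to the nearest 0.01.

38.89°De

First in Celsius: (625 - 491.67) × 5/9 = 74.0722°C.
Linearly onto the Delisle scale: 150 + (74.0722 / 100) × (0 - 150) = 38.89°De.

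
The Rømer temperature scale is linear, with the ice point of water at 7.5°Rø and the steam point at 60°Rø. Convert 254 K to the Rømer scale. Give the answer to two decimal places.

-2.55°Rø

First in Celsius: 254 - 273.15 = -19.1500°C.
Linearly onto the Rømer scale: 7.5 + (-19.1500 / 100) × (60 - 7.5) = -2.55°Rø.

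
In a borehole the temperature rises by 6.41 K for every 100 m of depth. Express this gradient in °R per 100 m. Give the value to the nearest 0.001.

11.538 °R/100 m

The quantity depends on a temperature interval, so only the ratio of degree sizes applies; the offset between the scales is irrelevant.
A change of 1 K is a change of 1.8°R, so 6.41 × 1.8 = 11.538.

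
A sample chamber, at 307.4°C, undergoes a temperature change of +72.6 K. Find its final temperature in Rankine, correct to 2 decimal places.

The 72.6 K change is an interval; Kelvin and Celsius degrees are the same size, so ΔC = +72.6°C.
Final Celsius temperature: 307.4000 + 72.6000 = 380.0000°C.
In Rankine: 380.0000 × 1.8 + 491.67 = 1175.67°R.

1175.67°R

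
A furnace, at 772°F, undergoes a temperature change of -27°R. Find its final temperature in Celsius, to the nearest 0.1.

396.1°C

Initial temperature in Celsius: (772 - 32) × 5/9 = 411.1111°C.
The 27°R change is an interval, so only the factor 5/9 applies: -27 × 5/9 = -15.0000°C.
Final Celsius temperature: 411.1111 - 15.0000 = 396.1111°C.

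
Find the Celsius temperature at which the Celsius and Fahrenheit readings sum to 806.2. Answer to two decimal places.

276.50°C

Let C be the Celsius reading. The Fahrenheit reading is F = 1.8·C + 32.
Require C + F = 806.2: (2.8)·C + 32 = 806.2.
C = (806.2 - 32) / (2.8) = 276.50.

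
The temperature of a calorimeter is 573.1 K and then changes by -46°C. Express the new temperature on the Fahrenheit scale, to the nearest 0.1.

489.1°F

Initial temperature in Celsius: 573.1 - 273.15 = 299.9500°C.
Final Celsius temperature: 299.9500 - 46.0000 = 253.9500°C.
In Fahrenheit: 253.9500 × 1.8 + 32 = 489.1°F.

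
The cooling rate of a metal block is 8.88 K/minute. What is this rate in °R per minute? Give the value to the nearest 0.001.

Since only a temperature interval is involved, the additive offset between the scales drops out.
A change of 1 K is a change of 1.8°R, so 8.88 × 1.8 = 15.984.

15.984 °R/minute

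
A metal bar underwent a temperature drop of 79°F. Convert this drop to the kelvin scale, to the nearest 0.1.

An interval of 1°F corresponds to 5/9 K.
79 × 5/9 = 43.9.

43.9 K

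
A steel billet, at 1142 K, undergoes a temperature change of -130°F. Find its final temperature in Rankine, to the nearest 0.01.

1925.60°R

Initial temperature in Celsius: 1142 - 273.15 = 868.8500°C.
The 130°F change is an interval, so only the factor 5/9 applies: -130 × 5/9 = -72.2222°C.
Final Celsius temperature: 868.8500 - 72.2222 = 796.6278°C.
In Rankine: 796.6278 × 1.8 + 491.67 = 1925.60°R.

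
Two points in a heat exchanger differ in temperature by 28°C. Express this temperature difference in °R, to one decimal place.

For a temperature interval the offset drops out; only the factor 1.8 applies.
28 × 1.8 = 50.4.

50.4°R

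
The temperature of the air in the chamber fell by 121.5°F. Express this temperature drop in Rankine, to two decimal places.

121.50°R

Fahrenheit and Rankine degrees are the same size, so the interval is unchanged: 121.50.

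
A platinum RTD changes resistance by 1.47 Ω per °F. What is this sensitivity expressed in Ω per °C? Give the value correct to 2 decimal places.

2.65 Ω per °C

The quantity depends on a temperature interval, so only the ratio of degree sizes applies; the offset between the scales is irrelevant.
A change of 1°C is a change of 1.8°F, so per °C the value is 1.47 × 1.8 = 2.65.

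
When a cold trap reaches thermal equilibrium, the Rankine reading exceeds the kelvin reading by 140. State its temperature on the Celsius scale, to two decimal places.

Let x be the Rankine reading; then the kelvin reading is 5/9·x.
(5/9·x) - x = -140  ⇒  (-4/9)·x = -140  ⇒  x = 315.0000°R.
In Celsius: (315 - 491.67) × 5/9 = -98.15°C.

-98.15°C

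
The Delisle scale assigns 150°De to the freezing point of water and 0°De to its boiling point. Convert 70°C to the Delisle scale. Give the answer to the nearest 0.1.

Linearly onto the Delisle scale: 150 + (70.0000 / 100) × (0 - 150) = 45.0°De.

45.0°De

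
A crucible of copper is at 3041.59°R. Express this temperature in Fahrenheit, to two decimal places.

In Celsius: (3041.59 - 491.67) × 5/9 = 1416.6222°C.
In Fahrenheit: 1416.6222 × 1.8 + 32 = 2581.92°F.

2581.92°F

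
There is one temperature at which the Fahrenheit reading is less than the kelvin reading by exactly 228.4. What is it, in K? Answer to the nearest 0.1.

Let K be the kelvin reading. The Fahrenheit reading is F = 1.8·K - 459.67.
Require F - K = -228.4: (0.8)·K - 459.67 = -228.4.
K = (-228.4 + 459.67) / (0.8) = 289.1.

289.1 K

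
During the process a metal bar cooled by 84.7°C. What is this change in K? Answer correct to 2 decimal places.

84.70 K

Celsius and kelvin degrees are the same size, so the interval is unchanged: 84.70.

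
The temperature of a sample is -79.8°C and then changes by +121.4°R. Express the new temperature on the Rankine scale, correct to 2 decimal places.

469.43°R

The 121.4°R change is an interval, so only the factor 5/9 applies: +121.4 × 5/9 = +67.4444°C.
Final Celsius temperature: -79.8000 + 67.4444 = -12.3556°C.
In Rankine: -12.3556 × 1.8 + 491.67 = 469.43°R.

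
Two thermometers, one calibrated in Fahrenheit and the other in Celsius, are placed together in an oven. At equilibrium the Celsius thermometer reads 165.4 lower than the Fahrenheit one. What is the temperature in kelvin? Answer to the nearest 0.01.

Let x be the Fahrenheit reading; then the Celsius reading is 5/9·x - 17.7778.
(5/9·x - 17.7778) - x = -165.4  ⇒  (-4/9)·x = -147.622  ⇒  x = 332.1500°F.
In Celsius: (332.15 - 32) × 5/9 = 166.7500°C.
In kelvin: 166.7500 + 273.15 = 439.90 K.

439.90 K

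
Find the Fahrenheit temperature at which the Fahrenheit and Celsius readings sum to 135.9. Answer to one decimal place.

98.8°F

Let F be the Fahrenheit reading. The Celsius reading is C = 5/9·F - 17.7778.
Require F + C = 135.9: (14/9)·F - 17.7778 = 135.9.
F = (135.9 + 17.7778) / (14/9) = 98.8.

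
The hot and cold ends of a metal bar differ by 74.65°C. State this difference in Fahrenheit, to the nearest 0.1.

Only the scale ratio 1.8 matters for a change in temperature.
74.65 × 1.8 = 134.4.

134.4°F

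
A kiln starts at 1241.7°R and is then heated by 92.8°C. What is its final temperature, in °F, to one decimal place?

Initial temperature in Celsius: (1241.7 - 491.67) × 5/9 = 416.6833°C.
Final Celsius temperature: 416.6833 + 92.8000 = 509.4833°C.
In Fahrenheit: 509.4833 × 1.8 + 32 = 949.1°F.

949.1°F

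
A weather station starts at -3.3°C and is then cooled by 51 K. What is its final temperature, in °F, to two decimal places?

-65.74°F

The 51 K change is an interval; Kelvin and Celsius degrees are the same size, so ΔC = -51°C.
Final Celsius temperature: -3.3000 - 51.0000 = -54.3000°C.
In Fahrenheit: -54.3000 × 1.8 + 32 = -65.74°F.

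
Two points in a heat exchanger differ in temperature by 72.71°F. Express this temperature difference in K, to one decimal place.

40.4 K

For a temperature interval the offset drops out; only the factor 5/9 applies.
72.71 × 5/9 = 40.4.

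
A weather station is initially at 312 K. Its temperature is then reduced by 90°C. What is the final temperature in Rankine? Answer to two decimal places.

399.60°R

Initial temperature in Celsius: 312 - 273.15 = 38.8500°C.
Final Celsius temperature: 38.8500 - 90.0000 = -51.1500°C.
In Rankine: -51.1500 × 1.8 + 491.67 = 399.60°R.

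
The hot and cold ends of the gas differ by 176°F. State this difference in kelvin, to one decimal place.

Only the scale ratio 5/9 matters for a change in temperature.
176 × 5/9 = 97.8.

97.8 K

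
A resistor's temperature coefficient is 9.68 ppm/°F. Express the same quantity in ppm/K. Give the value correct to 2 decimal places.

17.42 ppm/K

Since only a temperature interval is involved, the additive offset between the scales drops out.
A change of 1 K is a change of 1.8°F, so per K the value is 9.68 × 1.8 = 17.42.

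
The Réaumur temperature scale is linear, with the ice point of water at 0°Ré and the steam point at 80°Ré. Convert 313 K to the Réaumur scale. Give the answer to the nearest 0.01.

First in Celsius: 313 - 273.15 = 39.8500°C.
Linearly onto the Réaumur scale: 0 + (39.8500 / 100) × (80 - 0) = 31.88°Ré.

31.88°Ré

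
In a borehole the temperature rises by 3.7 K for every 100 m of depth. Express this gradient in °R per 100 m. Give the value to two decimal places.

6.66 °R/100 m

The quantity depends on a temperature interval, so only the ratio of degree sizes applies; the offset between the scales is irrelevant.
A change of 1 K is a change of 1.8°R, so 3.7 × 1.8 = 6.66.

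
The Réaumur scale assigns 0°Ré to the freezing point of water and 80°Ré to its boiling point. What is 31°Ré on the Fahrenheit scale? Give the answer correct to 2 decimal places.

Linear interpolation between the fixed points: C = (31 - 0) × 100 / (80 - 0) = 38.7500°C.
Then 38.7500 × 1.8 + 32 = 101.75°F.

101.75°F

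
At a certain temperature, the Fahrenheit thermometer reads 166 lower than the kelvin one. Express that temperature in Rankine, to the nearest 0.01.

Let x be the kelvin reading; then the Fahrenheit reading is 1.8·x - 459.67.
(1.8·x - 459.67) - x = -166  ⇒  (0.8)·x = 293.67  ⇒  x = 367.0875 K.
In Celsius: 367.0875 - 273.15 = 93.9375°C.
In Rankine: 93.9375 × 1.8 + 491.67 = 660.76°R.

660.76°R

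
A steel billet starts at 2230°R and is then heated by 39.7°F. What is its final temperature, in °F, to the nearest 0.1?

Initial temperature in Celsius: (2230 - 491.67) × 5/9 = 965.7389°C.
The 39.7°F change is an interval, so only the factor 5/9 applies: +39.7 × 5/9 = +22.0556°C.
Final Celsius temperature: 965.7389 + 22.0556 = 987.7944°C.
In Fahrenheit: 987.7944 × 1.8 + 32 = 1810.0°F.

1810.0°F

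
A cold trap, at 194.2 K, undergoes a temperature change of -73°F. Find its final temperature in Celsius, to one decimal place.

-119.5°C

Initial temperature in Celsius: 194.2 - 273.15 = -78.9500°C.
The 73°F change is an interval, so only the factor 5/9 applies: -73 × 5/9 = -40.5556°C.
Final Celsius temperature: -78.9500 - 40.5556 = -119.5056°C.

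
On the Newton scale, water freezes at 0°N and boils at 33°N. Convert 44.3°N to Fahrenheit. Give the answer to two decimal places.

273.64°F

Linear interpolation between the fixed points: C = (44.3 - 0) × 100 / (33 - 0) = 134.2424°C.
Then 134.2424 × 1.8 + 32 = 273.64°F.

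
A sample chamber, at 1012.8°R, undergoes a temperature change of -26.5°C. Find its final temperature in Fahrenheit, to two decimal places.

Initial temperature in Celsius: (1012.8 - 491.67) × 5/9 = 289.5167°C.
Final Celsius temperature: 289.5167 - 26.5000 = 263.0167°C.
In Fahrenheit: 263.0167 × 1.8 + 32 = 505.43°F.

505.43°F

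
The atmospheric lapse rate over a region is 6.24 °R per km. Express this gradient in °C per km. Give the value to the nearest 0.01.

The quantity depends on a temperature interval, so only the ratio of degree sizes applies; the offset between the scales is irrelevant.
A change of 1°R is a change of 5/9°C, so 6.24 × 5/9 = 3.47.

3.47 °C/km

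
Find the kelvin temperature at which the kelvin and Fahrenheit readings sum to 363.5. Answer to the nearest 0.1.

Let K be the kelvin reading. The Fahrenheit reading is F = 1.8·K - 459.67.
Require K + F = 363.5: (2.8)·K - 459.67 = 363.5.
K = (363.5 + 459.67) / (2.8) = 294.0.

294.0 K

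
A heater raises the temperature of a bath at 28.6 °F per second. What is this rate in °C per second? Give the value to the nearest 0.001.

15.889 °C/second

The quantity depends on a temperature interval, so only the ratio of degree sizes applies; the offset between the scales is irrelevant.
A change of 1°F is a change of 5/9°C, so 28.6 × 5/9 = 15.889.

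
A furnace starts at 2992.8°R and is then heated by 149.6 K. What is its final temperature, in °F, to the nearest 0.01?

Initial temperature in Celsius: (2992.8 - 491.67) × 5/9 = 1389.5167°C.
The 149.6 K change is an interval; Kelvin and Celsius degrees are the same size, so ΔC = +149.6°C.
Final Celsius temperature: 1389.5167 + 149.6000 = 1539.1167°C.
In Fahrenheit: 1539.1167 × 1.8 + 32 = 2802.41°F.

2802.41°F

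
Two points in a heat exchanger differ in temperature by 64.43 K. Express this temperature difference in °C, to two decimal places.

Kelvin and Celsius degrees are the same size, so the interval is unchanged: 64.43.

64.43°C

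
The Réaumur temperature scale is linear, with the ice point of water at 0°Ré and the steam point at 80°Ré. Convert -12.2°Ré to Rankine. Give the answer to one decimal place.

Linear interpolation between the fixed points: C = (-12.2 - 0) × 100 / (80 - 0) = -15.2500°C.
Then -15.2500 × 1.8 + 491.67 = 464.2°R.

464.2°R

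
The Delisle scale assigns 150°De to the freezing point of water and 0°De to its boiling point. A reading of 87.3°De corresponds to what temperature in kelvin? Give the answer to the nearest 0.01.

314.95 K

Linear interpolation between the fixed points: C = (87.3 - 150) × 100 / (0 - 150) = 41.8000°C.
Then 41.8000 + 273.15 = 314.95 K.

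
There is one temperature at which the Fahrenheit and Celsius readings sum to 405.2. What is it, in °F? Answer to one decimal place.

271.9°F

Let F be the Fahrenheit reading. The Celsius reading is C = 5/9·F - 17.7778.
Require F + C = 405.2: (14/9)·F - 17.7778 = 405.2.
F = (405.2 + 17.7778) / (14/9) = 271.9.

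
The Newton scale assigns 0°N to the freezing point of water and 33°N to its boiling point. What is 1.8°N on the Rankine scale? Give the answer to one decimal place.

501.5°R

Linear interpolation between the fixed points: C = (1.8 - 0) × 100 / (33 - 0) = 5.4545°C.
Then 5.4545 × 1.8 + 491.67 = 501.5°R.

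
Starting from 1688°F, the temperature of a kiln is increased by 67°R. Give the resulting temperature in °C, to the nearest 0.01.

Initial temperature in Celsius: (1688 - 32) × 5/9 = 920.0000°C.
The 67°R change is an interval, so only the factor 5/9 applies: +67 × 5/9 = +37.2222°C.
Final Celsius temperature: 920.0000 + 37.2222 = 957.2222°C.

957.22°C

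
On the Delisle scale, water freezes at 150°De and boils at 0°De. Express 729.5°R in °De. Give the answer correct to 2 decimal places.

First in Celsius: (729.5 - 491.67) × 5/9 = 132.1278°C.
Linearly onto the Delisle scale: 150 + (132.1278 / 100) × (0 - 150) = -48.19°De.

-48.19°De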